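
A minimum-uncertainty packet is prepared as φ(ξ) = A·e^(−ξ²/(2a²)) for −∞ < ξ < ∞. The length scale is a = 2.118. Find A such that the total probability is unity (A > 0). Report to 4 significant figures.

Require ∫ |φ|² dξ = 1 over the whole domain.
With φ = A·e^(−ξ²/(2a²)), the integral evaluates to A²·[√(π)·a].
Hence A² = 1/[√(π)·a].
Plugging in a = 2.118 yields A = 0.51612.

A ≈ 0.5161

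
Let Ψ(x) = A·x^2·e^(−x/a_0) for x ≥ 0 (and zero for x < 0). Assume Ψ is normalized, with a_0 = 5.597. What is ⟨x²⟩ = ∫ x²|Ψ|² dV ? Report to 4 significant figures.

By definition ⟨x²⟩ = ∫ x^2 |Ψ(x)|² dx.
The ratio of the moment integral to the normalization integral gives ⟨x²⟩ = 15·a_0^2/2.
With a_0 = 5.597, ⟨x^2⟩ = 234.95.

⟨x^2⟩ ≈ 234.9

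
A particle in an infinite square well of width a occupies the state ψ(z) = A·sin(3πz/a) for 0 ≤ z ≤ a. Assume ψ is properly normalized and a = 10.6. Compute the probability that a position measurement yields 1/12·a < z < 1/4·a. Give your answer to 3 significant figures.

P ≈ 0.273

|ψ|² is the probability density, so P = ∫_{1/12·a}^{1/4·a} |ψ|² dz.
Since A² = 1/(a/2), this is the region integral divided by the full normalization integral.
Let u = z/a; then A² and the length scale cancel, so P = ∫_{1/12}^{1/4} sin(3·π·u)^2 du ÷ ∫_{0}^{1} sin(3·π·u)^2 du.
Using ∫ sin(3·π·u)^2 du = u/2 - sin(6·π·u)/(12·π), the numerator is 1/(6·π) + 1/12 and the denominator is 1/2.
Taking the ratio, P = (2 + π)/(6·π).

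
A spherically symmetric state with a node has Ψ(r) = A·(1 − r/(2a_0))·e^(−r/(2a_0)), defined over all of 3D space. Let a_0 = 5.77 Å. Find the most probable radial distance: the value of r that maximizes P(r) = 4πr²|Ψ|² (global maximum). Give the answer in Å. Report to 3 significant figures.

The maximum of P(r) = 4πr²|Ψ|² occurs where its derivative vanishes.
Solving yields r = a_0·(√(5) + 3).
With a_0 = 5.77, the most probable radial distance is 30.21 Å.

r ≈ 30.2 Å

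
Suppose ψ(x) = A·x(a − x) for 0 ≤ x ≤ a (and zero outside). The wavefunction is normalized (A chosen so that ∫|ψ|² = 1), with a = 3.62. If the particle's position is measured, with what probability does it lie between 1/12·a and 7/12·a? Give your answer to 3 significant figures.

P ≈ 0.648

The probability is P = ∫ |ψ|² dx over [1/12·a, 7/12·a].
With A² fixed by ∫|ψ|² = 1, i.e. A² = (a^5/30)^(−1), substitute and integrate.
In terms of u = x/a (A² and the length scale cancel between numerator and denominator), P = [∫_{1/12}^{7/12} u^2·(1 - u)^2 du] / [∫_{0}^{1} u^2·(1 - u)^2 du].
Using ∫ u^2·(1 - u)^2 du = u^3·(6·u^2 - 15·u + 10)/30, the numerator is ≈ 0.021610 and the denominator is 1/30.
Taking the ratio, P = 4481/6912.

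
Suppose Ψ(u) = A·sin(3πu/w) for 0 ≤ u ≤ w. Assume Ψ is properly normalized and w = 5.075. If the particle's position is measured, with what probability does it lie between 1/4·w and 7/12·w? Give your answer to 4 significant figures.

P ≈ 0.3333

The probability is P = ∫ |Ψ|² du over [1/4·w, 7/12·w].
With A² fixed by ∫|Ψ|² = 1, i.e. A² = (w/2)^(−1), substitute and integrate.
Substituting t = u/w, A² and the length scale cancel in the ratio: P = ∫_{1/4}^{7/12} sin(3·π·t)^2 dt / ∫_{0}^{1} sin(3·π·t)^2 dt.
With ∫ sin(3·π·t)^2 dt = t/2 - sin(6·π·t)/(12·π) + C, the region integral is 1/6 and the full one is 1/2.
Evaluating gives P = 1/3.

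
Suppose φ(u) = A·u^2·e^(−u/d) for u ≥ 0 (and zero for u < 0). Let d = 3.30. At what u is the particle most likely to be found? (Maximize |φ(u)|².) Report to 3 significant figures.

Set d/du [|φ(u)|²] = 0 and solve for u > 0.
Solving yields u = 2·d.
With d = 3.30, the most probable position is 6.600.

u ≈ 6.60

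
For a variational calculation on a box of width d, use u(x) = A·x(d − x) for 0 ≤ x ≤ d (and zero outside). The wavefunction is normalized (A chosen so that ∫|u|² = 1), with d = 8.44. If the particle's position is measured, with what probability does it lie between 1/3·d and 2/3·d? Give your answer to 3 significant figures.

P = ∫_{1/3·d}^{2/3·d} |u(x)|² dx.
Since A² = 1/(d^5/30), this is the region integral divided by the full normalization integral.
Substituting t = x/d, A² and the length scale cancel in the ratio: P = ∫_{1/3}^{2/3} t^2·(1 - t)^2 dt / ∫_{0}^{1} t^2·(1 - t)^2 dt.
With ∫ t^2·(1 - t)^2 dt = t^3·(6·t^2 - 15·t + 10)/30 + C, the region integral is 47/2430 and the full one is 1/30.
Taking the ratio, P = 47/81.

P ≈ 0.580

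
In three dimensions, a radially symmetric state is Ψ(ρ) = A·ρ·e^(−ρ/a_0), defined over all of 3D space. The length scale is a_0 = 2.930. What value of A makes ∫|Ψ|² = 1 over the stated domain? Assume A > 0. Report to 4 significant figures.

A ≈ 0.02217

The normalization condition is ∫|Ψ|² 4πρ² dρ = 1 from 0 to ∞.
With ∫₀^∞ ρ^4 e^(−αρ) dρ = 4!/α^5, ∫|Ψ|² 4πρ² dρ = A²·(3·π·a_0^5).
Setting this equal to 1 gives A² = 1/(3·π·a_0^5).
Plugging in a_0 = 2.930 yields A = 0.022166.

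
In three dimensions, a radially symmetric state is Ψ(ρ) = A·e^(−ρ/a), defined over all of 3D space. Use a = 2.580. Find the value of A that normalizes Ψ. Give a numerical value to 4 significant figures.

A ≈ 0.1361

The normalization condition is ∫|Ψ|² 4πρ² dρ = 1 from 0 to ∞.
In 3D with spherical symmetry the volume element is 4πρ² dρ.
The integral (without the A² prefactor) comes out to π·a^3.
Hence A² = 1/[π·a^3].
Substituting a = 2.580 gives A² = 0.018535, so A = 0.13614.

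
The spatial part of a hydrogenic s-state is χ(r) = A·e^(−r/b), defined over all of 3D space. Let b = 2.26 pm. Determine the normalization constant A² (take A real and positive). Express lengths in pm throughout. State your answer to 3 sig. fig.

A^2 ≈ 0.0276 pm^(-3)

Require ∫ |χ|² 4πr² dr = 1 over the whole domain.
The angular integral contributes 4π, leaving ∫₀^∞ r²|χ|² dr.
With ∫₀^∞ r^2 e^(−αr) dr = 2!/α^3, with χ = A·e^(−r/b), the integral evaluates to A²·[π·b^3].
Plugging in b = 2.26 yields A = 0.1661.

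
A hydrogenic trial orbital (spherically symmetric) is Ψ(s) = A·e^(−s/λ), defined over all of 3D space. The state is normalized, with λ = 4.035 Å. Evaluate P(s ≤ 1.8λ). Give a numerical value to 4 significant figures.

P ≈ 0.6973

Integrate the radial probability density 4πs²|Ψ|² over s ≤ 1.8λ.
The full normalization integral is A²·[π·λ^3] = 1, fixing A².
Substituting u = s/λ, A², 4π and the length scale all cancel in the ratio: P = ∫_{0}^{1.8} u^2·e^(-2·u) du / ∫_{0}^{∞} u^2·e^(-2·u) du.
An antiderivative of u^2·e^(-2·u) is -(2·u^2 + 2·u + 1)·e^(-2·u)/4; evaluating from 0 to 1.8 gives 1/4 - 277·e^(-18/5)/100, while the full integral is 1/4.
Taking the ratio yields P = 0.69725.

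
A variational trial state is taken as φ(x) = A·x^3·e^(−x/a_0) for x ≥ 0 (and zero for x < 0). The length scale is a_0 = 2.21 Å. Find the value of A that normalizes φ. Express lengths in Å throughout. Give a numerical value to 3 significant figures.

A ≈ 0.0263 Å^(-7/2)

Require ∫ |φ|² dx = 1 over the whole domain.
Recall ∫₀^∞ x^m e^(−x/β) dx = m!·β^(m+1), the integral (without the A² prefactor) comes out to 45·a_0^7/8.
Hence A² = 1/[45·a_0^7/8].
Plugging in a_0 = 2.21 yields A = 0.02628.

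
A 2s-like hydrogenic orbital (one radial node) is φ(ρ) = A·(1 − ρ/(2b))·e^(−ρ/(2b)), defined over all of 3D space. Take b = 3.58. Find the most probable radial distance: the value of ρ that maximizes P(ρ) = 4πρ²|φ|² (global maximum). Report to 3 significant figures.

Differentiate P(ρ) = 4πρ²|φ|² with respect to ρ and set to zero.
This gives ρ = b·(√(5) + 3).
With b = 3.58, the most probable radial distance is 18.75.

ρ ≈ 18.7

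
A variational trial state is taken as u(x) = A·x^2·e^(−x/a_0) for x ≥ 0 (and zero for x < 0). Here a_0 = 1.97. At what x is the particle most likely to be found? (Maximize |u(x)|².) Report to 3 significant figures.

The maximum of |u(x)|² occurs where its derivative vanishes.
This gives x = 2·a_0.
With a_0 = 1.97, the most probable position is 3.940.

x ≈ 3.94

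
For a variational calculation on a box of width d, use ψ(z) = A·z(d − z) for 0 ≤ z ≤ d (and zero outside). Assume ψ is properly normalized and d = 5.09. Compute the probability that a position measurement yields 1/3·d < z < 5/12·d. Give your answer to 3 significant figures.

P ≈ 0.137

The probability is P = ∫ |ψ|² dz over [1/3·d, 5/12·d].
Since A² = 1/(d^5/30), this is the region integral divided by the full normalization integral.
Substituting u = z/d, A² and the length scale cancel in the ratio: P = ∫_{1/3}^{5/12} u^2·(1 - u)^2 du / ∫_{0}^{1} u^2·(1 - u)^2 du.
Using ∫ u^2·(1 - u)^2 du = u^3·(6·u^2 - 15·u + 10)/30, the numerator is ≈ 0.0045581 and the denominator is 1/30.
Evaluating gives P = 0.1367.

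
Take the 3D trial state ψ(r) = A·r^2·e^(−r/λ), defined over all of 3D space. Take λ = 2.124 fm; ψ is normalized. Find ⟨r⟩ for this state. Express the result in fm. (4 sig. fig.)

⟨r⟩ = ∫ r |ψ|² 4πr² dr over the full domain.
Recall ∫₀^∞ r^m e^(−r/β) dr = m!·β^(m+1), the ratio of the moment integral to the normalization integral gives ⟨r⟩ = 7·λ/2.
With λ = 2.124, ⟨r⟩ = 7.4340.

⟨r⟩ ≈ 7.434 fm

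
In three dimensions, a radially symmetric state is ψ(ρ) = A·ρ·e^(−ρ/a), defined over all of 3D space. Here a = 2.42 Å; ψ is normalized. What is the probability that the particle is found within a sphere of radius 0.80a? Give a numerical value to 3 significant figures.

P ≈ 0.0237

P = ∫ |ψ|² 4πρ² dρ over ρ ≤ 0.80a.
A² is fixed by ∫₀^∞ 4πρ²|ψ|² dρ = 1, i.e. A² = (3·π·a^5)^(−1).
Substituting u = ρ/a, A², 4π and the length scale all cancel in the ratio: P = ∫_{0}^{0.80} u^4·e^(-2·u) du / ∫_{0}^{∞} u^4·e^(-2·u) du.
An antiderivative of u^4·e^(-2·u) is -(u^4/2 + u^3 + 3·u^2/2 + 3·u/2 + 3/4)·e^(-2·u); evaluating from 0 to 0.80 gives 3/4 - 9067·e^(-8/5)/2500, while the full integral is 3/4.
The region integral divided by the full integral gives P = 0.02368.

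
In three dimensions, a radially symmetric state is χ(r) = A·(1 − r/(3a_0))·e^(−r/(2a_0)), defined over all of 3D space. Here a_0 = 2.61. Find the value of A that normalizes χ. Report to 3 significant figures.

Normalization requires ∫|χ|² 4πr² dr = 1, integrated from 0 to ∞.
Using ∫₀^∞ rⁿ e^(−αr) dr = n!/αⁿ⁺¹, carrying out the integral gives A² · 8·π·a_0^3/3.
Setting this equal to 1 gives A² = 1/(8·π·a_0^3/3).
With a_0 = 2.61: A² = 0.006714 and A = 0.08194.

A ≈ 0.0819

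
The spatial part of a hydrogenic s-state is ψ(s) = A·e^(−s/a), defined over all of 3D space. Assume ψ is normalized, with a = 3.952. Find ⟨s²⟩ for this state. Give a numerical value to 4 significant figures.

⟨s^2⟩ ≈ 46.85

The expectation value is the |ψ|²-weighted average of s^2: ∫ s^2|ψ|² 4πs² ds.
Using ∫₀^∞ sⁿ e^(−αs) ds = n!/αⁿ⁺¹, the ratio of the moment integral to the normalization integral gives ⟨s²⟩ = 3·a^2.
Putting a = 3.952 gives 46.855.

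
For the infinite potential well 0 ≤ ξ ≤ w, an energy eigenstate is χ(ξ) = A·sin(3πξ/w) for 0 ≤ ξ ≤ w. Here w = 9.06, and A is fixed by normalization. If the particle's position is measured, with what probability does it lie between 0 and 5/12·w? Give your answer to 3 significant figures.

P ≈ 0.364

P = ∫_{0}^{5/12·w} |χ(ξ)|² dξ.
With A² fixed by ∫|χ|² = 1, i.e. A² = (w/2)^(−1), substitute and integrate.
Substituting u = ξ/w, A² and the length scale cancel in the ratio: P = ∫_{0}^{5/12} sin(3·π·u)^2 du / ∫_{0}^{1} sin(3·π·u)^2 du.
Using ∫ sin(3·π·u)^2 du = u/2 - sin(6·π·u)/(12·π), the numerator is 5/24 - 1/(12·π) and the denominator is 1/2.
This works out to P = (-2 + 5·π)/(12·π).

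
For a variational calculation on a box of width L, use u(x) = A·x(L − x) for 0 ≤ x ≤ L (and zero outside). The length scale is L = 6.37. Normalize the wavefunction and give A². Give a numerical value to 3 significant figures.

A^2 ≈ 0.00286

The normalization condition is ∫|u|² dx = 1 from 0 to L.
The integral (without the A² prefactor) comes out to L^5/30.
Substituting L = 6.37 gives A² = 0.002860, so A = 0.05348.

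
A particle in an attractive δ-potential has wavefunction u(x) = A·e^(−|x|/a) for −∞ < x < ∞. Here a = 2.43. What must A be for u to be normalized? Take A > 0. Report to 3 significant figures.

A ≈ 0.642

Normalization requires ∫|u|² dx = 1, integrated from −∞ to ∞.
Carrying out the integral gives A² · a.
Setting this equal to 1 gives A² = 1/(a).
Substituting a = 2.43 gives A² = 0.4115, so A = 0.6415.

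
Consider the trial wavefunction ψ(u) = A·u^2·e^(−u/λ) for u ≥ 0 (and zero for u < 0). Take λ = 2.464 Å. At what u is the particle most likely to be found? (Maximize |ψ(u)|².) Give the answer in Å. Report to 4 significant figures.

u ≈ 4.928 Å

Set d/du [|ψ(u)|²] = 0 and solve for u > 0.
Solving yields u = 2·λ.
With λ = 2.464, the most probable position is 4.9280 Å.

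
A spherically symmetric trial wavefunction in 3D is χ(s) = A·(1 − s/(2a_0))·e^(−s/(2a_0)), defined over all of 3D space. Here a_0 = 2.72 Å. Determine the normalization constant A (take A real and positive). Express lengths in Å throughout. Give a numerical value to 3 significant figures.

A ≈ 0.0445 Å^(-3/2)

Normalization requires ∫|χ|² 4πs² ds = 1, integrated from 0 to ∞.
In 3D with spherical symmetry the volume element is 4πs² ds.
With χ = A·(1 − s/(2a_0))·e^(−s/(2a_0)), the integral evaluates to A²·[8·π·a_0^3].
Hence A² = 1/[8·π·a_0^3].
Substituting a_0 = 2.72 gives A² = 0.001977, so A = 0.04447.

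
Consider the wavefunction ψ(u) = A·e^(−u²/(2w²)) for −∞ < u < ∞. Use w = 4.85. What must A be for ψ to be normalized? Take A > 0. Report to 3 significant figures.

Normalization requires ∫|ψ|² du = 1, integrated from −∞ to ∞.
The integral (without the A² prefactor) comes out to √(π)·w.
Hence A² = 1/[√(π)·w].
Plugging in w = 4.85 yields A = 0.3411.

A ≈ 0.341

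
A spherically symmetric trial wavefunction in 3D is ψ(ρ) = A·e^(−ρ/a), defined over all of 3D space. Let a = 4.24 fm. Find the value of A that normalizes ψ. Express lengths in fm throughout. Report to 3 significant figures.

We need A² ∫|f|² 4πρ² dρ = 1, taking the integral from 0 to ∞.
The angular integral contributes 4π, leaving ∫₀^∞ ρ²|ψ|² dρ.
∫|ψ|² 4πρ² dρ = A²·(π·a^3).
Setting this equal to 1 gives A² = 1/(π·a^3).
Substituting a = 4.24 gives A² = 0.004176, so A = 0.06462.

A ≈ 0.0646 fm^(-3/2)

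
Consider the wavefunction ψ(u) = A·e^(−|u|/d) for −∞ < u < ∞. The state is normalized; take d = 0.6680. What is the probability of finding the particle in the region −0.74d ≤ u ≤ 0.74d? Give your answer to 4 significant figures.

P ≈ 0.7724

P = ∫_{−0.74d}^{0.74d} |ψ(u)|² du.
With A² fixed by ∫|ψ|² = 1, i.e. A² = (d)^(−1), substitute and integrate.
Both integrals are even about u = 0, so only the u ≥ 0 halves are needed (the factors of 2 cancel). Substituting t = u/d, A² and the length scale cancel in the ratio: P = ∫_{0}^{0.74} e^(-2·t) dt / ∫_{0}^{∞} e^(-2·t) dt.
With ∫ e^(-2·t) dt = -e^(-2·t)/2 + C, the region integral is 1/2 - e^(-37/25)/2 and the full one is 1/2.
Taking the ratio, P = 0.77236.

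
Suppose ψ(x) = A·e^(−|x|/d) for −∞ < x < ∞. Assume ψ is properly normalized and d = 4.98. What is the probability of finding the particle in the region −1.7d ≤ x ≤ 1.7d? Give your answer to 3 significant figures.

P ≈ 0.967

|ψ|² is the probability density, so P = ∫_{−1.7d}^{1.7d} |ψ|² dx.
Since A² = 1/(d), this is the region integral divided by the full normalization integral.
Both integrals are even about x = 0, so only the x ≥ 0 halves are needed (the factors of 2 cancel). Substituting u = x/d, A² and the length scale cancel in the ratio: P = ∫_{0}^{1.7} e^(-2·u) du / ∫_{0}^{∞} e^(-2·u) du.
With ∫ e^(-2·u) du = -e^(-2·u)/2 + C, the region integral is 1/2 - e^(-17/5)/2 and the full one is 1/2.
This works out to P = 0.9666.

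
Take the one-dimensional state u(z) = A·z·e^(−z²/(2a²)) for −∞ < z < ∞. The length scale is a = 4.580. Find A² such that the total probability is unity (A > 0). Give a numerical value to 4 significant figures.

A^2 ≈ 0.01175

Require ∫ |u|² dz = 1 over the whole domain.
Differentiating ∫e^(−αz²) dz = √(π/α) under α to get the higher moments, with u = A·z·e^(−z²/(2a²)), the integral evaluates to A²·[√(π)·a^3/2].
Plugging in a = 4.580 yields A = 0.10838.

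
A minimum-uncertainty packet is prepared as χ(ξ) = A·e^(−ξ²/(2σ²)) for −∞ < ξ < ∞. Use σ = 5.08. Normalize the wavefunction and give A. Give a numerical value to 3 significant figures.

The normalization condition is ∫|χ|² dξ = 1 from −∞ to ∞.
With ∫_{−∞}^{∞} ξ^(2m) e^(−αξ²) dξ = (2m−1)!!·√π / (2^m α^(m+1/2)), the integral (without the A² prefactor) comes out to √(π)·σ.
So A² = (√(π)·σ)^(−1).
Plugging in σ = 5.08 yields A = 0.3333.

A ≈ 0.333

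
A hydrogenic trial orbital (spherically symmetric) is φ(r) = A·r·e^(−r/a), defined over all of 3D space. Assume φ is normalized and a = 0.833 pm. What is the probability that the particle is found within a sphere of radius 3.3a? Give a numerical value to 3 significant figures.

With dV = 4πr²dr, the probability is ∫|φ|² dV over r ≤ 3.3a.
Normalization gives A² = 1/(3·π·a^5).
Let u = r/a; then A², 4π and the length scale all cancel, so P = ∫_{0}^{3.3} u^4·e^(-2·u) du ÷ ∫_{0}^{∞} u^4·e^(-2·u) du.
An antiderivative of u^4·e^(-2·u) is -(u^4/2 + u^3 + 3·u^2/2 + 3·u/2 + 3/4)·e^(-2·u); evaluating from 0 to 3.3 gives ≈ 0.59047, while the full integral is 3/4.
This evaluates to P = 0.7873.

P ≈ 0.787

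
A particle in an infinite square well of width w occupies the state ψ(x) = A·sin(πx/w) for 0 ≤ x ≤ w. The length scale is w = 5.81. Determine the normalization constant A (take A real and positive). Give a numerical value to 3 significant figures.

A ≈ 0.587

Normalization requires ∫|ψ|² dx = 1, integrated from 0 to w.
Using sin²θ = (1 − cos 2θ)/2, the integral (without the A² prefactor) comes out to w/2.
So A² = (w/2)^(−1).
With w = 5.81: A² = 0.3442 and A = 0.5867.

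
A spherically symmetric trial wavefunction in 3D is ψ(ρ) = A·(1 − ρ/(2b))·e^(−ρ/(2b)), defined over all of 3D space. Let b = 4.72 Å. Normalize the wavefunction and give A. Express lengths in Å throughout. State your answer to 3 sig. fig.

We need A² ∫|f|² 4πρ² dρ = 1, taking the integral from 0 to ∞.
Using ∫₀^∞ ρⁿ e^(−αρ) dρ = n!/αⁿ⁺¹, with ψ = A·(1 − ρ/(2b))·e^(−ρ/(2b)), the integral evaluates to A²·[8·π·b^3].
With b = 4.72: A² = 0.0003784 and A = 0.01945.

A ≈ 0.0195 Å^(-3/2)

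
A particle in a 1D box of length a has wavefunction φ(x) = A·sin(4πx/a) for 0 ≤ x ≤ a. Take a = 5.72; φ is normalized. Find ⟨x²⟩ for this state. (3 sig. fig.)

The expectation value is the |φ|²-weighted average of x^2: ∫ x^2|φ|² dx.
The ratio of the moment integral to the normalization integral gives ⟨x²⟩ = -a^2/(32·π^2) + a^2/3.
With a = 5.72, ⟨x^2⟩ = 10.80.

⟨x^2⟩ ≈ 10.8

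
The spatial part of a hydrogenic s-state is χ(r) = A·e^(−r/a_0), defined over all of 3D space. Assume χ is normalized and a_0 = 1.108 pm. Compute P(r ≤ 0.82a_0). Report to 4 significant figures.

P ≈ 0.2270

P = ∫ |χ|² 4πr² dr over r ≤ 0.82a_0.
The full normalization integral is A²·[π·a_0^3] = 1, fixing A².
Substituting u = r/a_0, A², 4π and the length scale all cancel in the ratio: P = ∫_{0}^{0.82} u^2·e^(-2·u) du / ∫_{0}^{∞} u^2·e^(-2·u) du.
An antiderivative of u^2·e^(-2·u) is -(2·u^2 + 2·u + 1)·e^(-2·u)/4; evaluating from 0 to 0.82 gives 1/4 - 4981·e^(-41/25)/5000, while the full integral is 1/4.
This evaluates to P = 0.22703.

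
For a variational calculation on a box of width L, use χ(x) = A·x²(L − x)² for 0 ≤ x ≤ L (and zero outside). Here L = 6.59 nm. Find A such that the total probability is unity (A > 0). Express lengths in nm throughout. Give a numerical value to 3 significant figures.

Normalization requires ∫|χ|² dx = 1, integrated from 0 to L.
Expanding the polynomial and integrating term by term, carrying out the integral gives A² · L^9/630.
So A² = (L^9/630)^(−1).
Substituting L = 6.59 gives A² = 0.00002688, so A = 0.005184.

A ≈ 0.00518 nm^(-9/2)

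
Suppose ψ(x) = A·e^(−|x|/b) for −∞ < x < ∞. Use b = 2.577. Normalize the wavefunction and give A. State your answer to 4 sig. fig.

Require ∫ |ψ|² dx = 1 over the whole domain.
Using ∫₀^∞ xⁿ e^(−αx) dx = n!/αⁿ⁺¹, carrying out the integral gives A² · b.
So A² = (b)^(−1).
With b = 2.577: A² = 0.38805 and A = 0.62294.

A ≈ 0.6229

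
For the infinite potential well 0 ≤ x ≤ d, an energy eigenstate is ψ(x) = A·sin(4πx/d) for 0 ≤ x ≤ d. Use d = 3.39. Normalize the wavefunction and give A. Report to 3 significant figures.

A ≈ 0.768

We need A² ∫|f|² dx = 1, taking the integral from 0 to d.
Using sin²θ = (1 − cos 2θ)/2, carrying out the integral gives A² · d/2.
Hence A² = 1/[d/2].
With d = 3.39: A² = 0.5900 and A = 0.7681.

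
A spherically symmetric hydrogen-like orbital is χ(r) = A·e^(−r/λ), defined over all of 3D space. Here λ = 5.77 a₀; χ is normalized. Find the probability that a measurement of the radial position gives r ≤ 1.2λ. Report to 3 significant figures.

With dV = 4πr²dr, the probability is ∫|χ|² dV over r ≤ 1.2λ.
A² is fixed by ∫₀^∞ 4πr²|χ|² dr = 1, i.e. A² = (π·λ^3)^(−1).
Substituting u = r/λ, A², 4π and the length scale all cancel in the ratio: P = ∫_{0}^{1.2} u^2·e^(-2·u) du / ∫_{0}^{∞} u^2·e^(-2·u) du.
Using ∫ u^2·e^(-2·u) du = -(2·u^2 + 2·u + 1)·e^(-2·u)/4, the numerator is 1/4 - 157·e^(-12/5)/100 and the denominator is 1/4.
Taking the ratio yields P = 0.4303.

P ≈ 0.430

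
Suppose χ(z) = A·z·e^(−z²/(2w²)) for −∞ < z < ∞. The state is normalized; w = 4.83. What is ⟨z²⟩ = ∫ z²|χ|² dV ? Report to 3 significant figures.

⟨z^2⟩ ≈ 35.0

The expectation value is the |χ|²-weighted average of z^2: ∫ z^2|χ|² dz.
The ratio of the moment integral to the normalization integral gives ⟨z²⟩ = 3·w^2/2.
Putting w = 4.83 gives 34.99.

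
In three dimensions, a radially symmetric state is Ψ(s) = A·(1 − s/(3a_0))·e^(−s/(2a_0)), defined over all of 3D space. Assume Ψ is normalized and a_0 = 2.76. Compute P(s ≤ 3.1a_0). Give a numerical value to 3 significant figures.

P ≈ 0.353

P = ∫ |Ψ|² 4πs² ds over s ≤ 3.1a_0.
Normalization gives A² = 1/(8·π·a_0^3/3).
In terms of u = s/a_0 (A², 4π and the length scale all cancel between numerator and denominator), P = [∫_{0}^{3.1} u^2·(1 - u/3)^2·e^(-u) du] / [∫_{0}^{∞} u^2·(1 - u/3)^2·e^(-u) du].
With ∫ u^2·(1 - u/3)^2·e^(-u) du = (-u^4 + 2·u^3 - 3·u^2 - 6·u - 6)·e^(-u)/9 + C, the region integral is ≈ 0.23519 and the full one is 2/3.
This evaluates to P = 0.3528.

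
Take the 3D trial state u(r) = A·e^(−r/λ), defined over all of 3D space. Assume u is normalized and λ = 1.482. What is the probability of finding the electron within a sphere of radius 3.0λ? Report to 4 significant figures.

P = ∫ |u|² 4πr² dr over r ≤ 3.0λ.
Normalization gives A² = 1/(π·λ^3).
In terms of t = r/λ (A², 4π and the length scale all cancel between numerator and denominator), P = [∫_{0}^{3.0} t^2·e^(-2·t) dt] / [∫_{0}^{∞} t^2·e^(-2·t) dt].
Using ∫ t^2·e^(-2·t) dt = -(2·t^2 + 2·t + 1)·e^(-2·t)/4, the numerator is 1/4 - 25·e^(-6)/4 and the denominator is 1/4.
Taking the ratio yields P = 0.93803.

P ≈ 0.9380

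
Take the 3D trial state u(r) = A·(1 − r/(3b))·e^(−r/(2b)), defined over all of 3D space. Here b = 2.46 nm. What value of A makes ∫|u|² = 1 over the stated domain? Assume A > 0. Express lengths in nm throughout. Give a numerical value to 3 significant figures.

Require ∫ |u|² 4πr² dr = 1 over the whole domain.
(Spherical symmetry: dV = 4πr² dr.)
Carrying out the integral gives A² · 8·π·b^3/3.
Setting this equal to 1 gives A² = 1/(8·π·b^3/3).
Substituting b = 2.46 gives A² = 0.008018, so A = 0.08954.

A ≈ 0.0895 nm^(-3/2)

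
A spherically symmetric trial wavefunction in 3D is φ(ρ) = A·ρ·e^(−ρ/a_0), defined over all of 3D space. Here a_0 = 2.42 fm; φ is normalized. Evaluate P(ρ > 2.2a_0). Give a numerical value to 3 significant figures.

P = ∫ |φ|² 4πρ² dρ over ρ > 2.2a_0.
A² is fixed by ∫₀^∞ 4πρ²|φ|² dρ = 1, i.e. A² = (3·π·a_0^5)^(−1).
In terms of u = ρ/a_0 (A², 4π and the length scale all cancel between numerator and denominator), P = [∫_{2.2}^{∞} u^4·e^(-2·u) du] / [∫_{0}^{∞} u^4·e^(-2·u) du].
Using ∫ u^4·e^(-2·u) du = -(u^4/2 + u^3 + 3·u^2/2 + 3·u/2 + 3/4)·e^(-2·u), the numerator is ≈ 0.41339 and the denominator is 3/4.
The region integral divided by the full integral gives P = 0.5512.

P ≈ 0.551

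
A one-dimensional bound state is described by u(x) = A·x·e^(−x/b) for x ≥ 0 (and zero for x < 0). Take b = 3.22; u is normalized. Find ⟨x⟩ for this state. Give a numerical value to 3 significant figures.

⟨x⟩ = ∫ x |u|² dx over the full domain.
Recall ∫₀^∞ x^m e^(−x/β) dx = m!·β^(m+1), evaluating both integrals, ⟨x⟩ = 3·b/2.
Putting b = 3.22 gives 4.830.

⟨x⟩ ≈ 4.83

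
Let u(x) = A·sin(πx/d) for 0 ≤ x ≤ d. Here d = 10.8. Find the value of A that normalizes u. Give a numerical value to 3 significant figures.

A ≈ 0.430

Normalization requires ∫|u|² dx = 1, integrated from 0 to d.
The integral (without the A² prefactor) comes out to d/2.
Setting this equal to 1 gives A² = 1/(d/2).
Substituting d = 10.8 gives A² = 0.1852, so A = 0.4303.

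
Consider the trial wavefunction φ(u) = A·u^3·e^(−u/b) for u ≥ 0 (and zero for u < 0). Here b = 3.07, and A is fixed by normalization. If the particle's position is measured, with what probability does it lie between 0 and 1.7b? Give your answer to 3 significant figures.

P ≈ 0.0579

|φ|² is the probability density, so P = ∫_{0}^{1.7b} |φ|² du.
Since A² = 1/(45·b^7/8), this is the region integral divided by the full normalization integral.
Substituting t = u/b, A² and the length scale cancel in the ratio: P = ∫_{0}^{1.7} t^6·e^(-2·t) dt / ∫_{0}^{∞} t^6·e^(-2·t) dt.
An antiderivative of t^6·e^(-2·t) is -(4·t^6 + 12·t^5 + 30·t^4 + 60·t^3 + 90·t^2 + 90·t + 45)·e^(-2·t)/8; evaluating from 0 to 1.7 gives ≈ 0.32542, while the full integral is 45/8.
This works out to P = 0.05785.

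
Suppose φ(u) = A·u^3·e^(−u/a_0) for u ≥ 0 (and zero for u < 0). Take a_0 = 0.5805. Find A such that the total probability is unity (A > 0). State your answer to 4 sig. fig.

Normalization requires ∫|φ|² du = 1, integrated from 0 to ∞.
Recall ∫₀^∞ u^m e^(−u/β) du = m!·β^(m+1), carrying out the integral gives A² · 45·a_0^7/8.
So A² = (45·a_0^7/8)^(−1).
Plugging in a_0 = 0.5805 yields A = 2.8290.

A ≈ 2.829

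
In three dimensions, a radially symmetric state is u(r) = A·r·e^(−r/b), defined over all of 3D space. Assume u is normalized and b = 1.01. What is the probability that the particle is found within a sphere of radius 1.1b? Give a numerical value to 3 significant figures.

P ≈ 0.0725

With dV = 4πr²dr, the probability is ∫|u|² dV over r ≤ 1.1b.
A² is fixed by ∫₀^∞ 4πr²|u|² dr = 1, i.e. A² = (3·π·b^5)^(−1).
Substituting t = r/b, A², 4π and the length scale all cancel in the ratio: P = ∫_{0}^{1.1} t^4·e^(-2·t) dt / ∫_{0}^{∞} t^4·e^(-2·t) dt.
Using ∫ t^4·e^(-2·t) dt = -(t^4/2 + t^3 + 3·t^2/2 + 3·t/2 + 3/4)·e^(-2·t), the numerator is ≈ 0.054372 and the denominator is 3/4.
This evaluates to P = 0.07250.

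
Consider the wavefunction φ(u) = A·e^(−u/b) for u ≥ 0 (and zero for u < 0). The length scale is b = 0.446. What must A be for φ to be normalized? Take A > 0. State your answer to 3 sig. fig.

A ≈ 2.12

The normalization condition is ∫|φ|² du = 1 from 0 to ∞.
The integral (without the A² prefactor) comes out to b/2.
So A² = (b/2)^(−1).
With b = 0.446: A² = 4.484 and A = 2.118.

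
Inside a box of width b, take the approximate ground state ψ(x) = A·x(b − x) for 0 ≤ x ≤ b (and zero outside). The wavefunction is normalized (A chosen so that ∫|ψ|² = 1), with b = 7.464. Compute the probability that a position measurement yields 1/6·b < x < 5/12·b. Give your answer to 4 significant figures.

P ≈ 0.3111

P = ∫_{1/6·b}^{5/12·b} |ψ(x)|² dx.
Since A² = 1/(b^5/30), this is the region integral divided by the full normalization integral.
Substituting u = x/b, A² and the length scale cancel in the ratio: P = ∫_{1/6}^{5/12} u^2·(1 - u)^2 du / ∫_{0}^{1} u^2·(1 - u)^2 du.
Using ∫ u^2·(1 - u)^2 du = u^3·(6·u^2 - 15·u + 10)/30, the numerator is ≈ 0.0103709 and the denominator is 1/30.
This works out to P = 0.31113.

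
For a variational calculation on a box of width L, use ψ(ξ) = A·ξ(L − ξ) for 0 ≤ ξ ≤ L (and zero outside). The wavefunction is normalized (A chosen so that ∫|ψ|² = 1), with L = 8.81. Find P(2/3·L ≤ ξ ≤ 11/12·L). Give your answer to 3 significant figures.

The probability is P = ∫ |ψ|² dξ over [2/3·L, 11/12·L].
Since A² = 1/(L^5/30), this is the region integral divided by the full normalization integral.
Let u = ξ/L; then A² and the length scale cancel, so P = ∫_{2/3}^{11/12} u^2·(1 - u)^2 du ÷ ∫_{0}^{1} u^2·(1 - u)^2 du.
Using ∫ u^2·(1 - u)^2 du = u^3·(6·u^2 - 15·u + 10)/30, the numerator is ≈ 0.0068263 and the denominator is 1/30.
The result is P = 0.2048.

P ≈ 0.205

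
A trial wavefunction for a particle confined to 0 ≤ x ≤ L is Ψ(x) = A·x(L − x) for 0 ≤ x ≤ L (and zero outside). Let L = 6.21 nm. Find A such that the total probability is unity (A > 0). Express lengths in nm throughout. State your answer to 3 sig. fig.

A ≈ 0.0570 nm^(-5/2)

Require ∫ |Ψ|² dx = 1 over the whole domain.
Expanding the polynomial and integrating term by term, ∫|Ψ|² dx = A²·(L^5/30).
So A² = (L^5/30)^(−1).
With L = 6.21: A² = 0.003248 and A = 0.05699.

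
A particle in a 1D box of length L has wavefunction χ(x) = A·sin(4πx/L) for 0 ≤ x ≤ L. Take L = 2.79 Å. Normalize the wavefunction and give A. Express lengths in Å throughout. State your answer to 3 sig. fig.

A ≈ 0.847 Å^(-1/2)

Normalization requires ∫|χ|² dx = 1, integrated from 0 to L.
∫|χ|² dx = A²·(L/2).
Hence A² = 1/[L/2].
With L = 2.79: A² = 0.7168 and A = 0.8467.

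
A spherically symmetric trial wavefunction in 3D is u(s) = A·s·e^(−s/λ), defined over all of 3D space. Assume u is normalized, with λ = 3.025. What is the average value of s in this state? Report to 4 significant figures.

⟨s⟩ = ∫ s |u|² 4πs² ds over the full domain.
With ∫₀^∞ s^5 e^(−αs) ds = 5!/α^6, since the A² factors cancel between numerator and denominator, ⟨s⟩ = 5·λ/2.
With λ = 3.025, ⟨s⟩ = 7.5625.

⟨s⟩ ≈ 7.563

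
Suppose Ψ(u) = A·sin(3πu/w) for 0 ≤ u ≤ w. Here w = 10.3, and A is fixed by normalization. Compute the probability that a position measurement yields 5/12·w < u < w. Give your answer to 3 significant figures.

The probability is P = ∫ |Ψ|² du over [5/12·w, w].
Since A² = 1/(w/2), this is the region integral divided by the full normalization integral.
Substituting t = u/w, A² and the length scale cancel in the ratio: P = ∫_{5/12}^{1} sin(3·π·t)^2 dt / ∫_{0}^{1} sin(3·π·t)^2 dt.
An antiderivative of sin(3·π·t)^2 is t/2 - sin(6·π·t)/(12·π); evaluating from 5/12 to 1 gives 1/(12·π) + 7/24, while the full integral is 1/2.
This works out to P = (2 + 7·π)/(12·π).

P ≈ 0.636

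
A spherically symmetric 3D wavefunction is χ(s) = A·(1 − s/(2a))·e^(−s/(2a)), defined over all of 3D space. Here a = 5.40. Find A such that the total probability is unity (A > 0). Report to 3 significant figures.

We need A² ∫|f|² 4πs² ds = 1, taking the integral from 0 to ∞.
In 3D with spherical symmetry the volume element is 4πs² ds.
Recall ∫₀^∞ s^m e^(−s/β) ds = m!·β^(m+1), with χ = A·(1 − s/(2a))·e^(−s/(2a)), the integral evaluates to A²·[8·π·a^3].
Setting this equal to 1 gives A² = 1/(8·π·a^3).
Substituting a = 5.40 gives A² = 0.0002527, so A = 0.01590.

A ≈ 0.0159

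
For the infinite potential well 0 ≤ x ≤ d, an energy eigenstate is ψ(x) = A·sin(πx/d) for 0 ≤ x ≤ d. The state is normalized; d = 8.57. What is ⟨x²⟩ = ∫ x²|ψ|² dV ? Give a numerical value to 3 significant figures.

⟨x^2⟩ ≈ 20.8

⟨x²⟩ = ∫ x^2 |ψ|² dx over the full domain.
Since the A² factors cancel between numerator and denominator, ⟨x²⟩ = -d^2/(2·π^2) + d^2/3.
With d = 8.57, ⟨x^2⟩ = 20.76.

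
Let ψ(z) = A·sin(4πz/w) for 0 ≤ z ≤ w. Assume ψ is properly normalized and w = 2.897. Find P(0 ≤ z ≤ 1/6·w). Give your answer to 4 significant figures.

P ≈ 0.2011

|ψ|² is the probability density, so P = ∫_{0}^{1/6·w} |ψ|² dz.
Since A² = 1/(w/2), this is the region integral divided by the full normalization integral.
Let u = z/w; then A² and the length scale cancel, so P = ∫_{0}^{1/6} sin(4·π·u)^2 du ÷ ∫_{0}^{1} sin(4·π·u)^2 du.
An antiderivative of sin(4·π·u)^2 is u/2 - sin(4·π·u)·cos(4·π·u)/(8·π); evaluating from 0 to 1/6 gives √(3)/(32·π) + 1/12, while the full integral is 1/2.
This works out to P = (√(3)/16 + π/6)/π.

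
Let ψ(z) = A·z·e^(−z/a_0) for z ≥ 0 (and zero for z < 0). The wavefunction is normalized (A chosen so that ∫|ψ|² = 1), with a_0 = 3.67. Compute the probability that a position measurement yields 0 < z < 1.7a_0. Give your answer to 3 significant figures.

The probability is P = ∫ |ψ|² dz over [0, 1.7a_0].
Since A² = 1/(a_0^3/4), this is the region integral divided by the full normalization integral.
Substituting u = z/a_0, A² and the length scale cancel in the ratio: P = ∫_{0}^{1.7} u^2·e^(-2·u) du / ∫_{0}^{∞} u^2·e^(-2·u) du.
With ∫ u^2·e^(-2·u) du = -(2·u^2 + 2·u + 1)·e^(-2·u)/4 + C, the region integral is 1/4 - 509·e^(-17/5)/200 and the full one is 1/4.
Evaluating gives P = 0.6603.

P ≈ 0.660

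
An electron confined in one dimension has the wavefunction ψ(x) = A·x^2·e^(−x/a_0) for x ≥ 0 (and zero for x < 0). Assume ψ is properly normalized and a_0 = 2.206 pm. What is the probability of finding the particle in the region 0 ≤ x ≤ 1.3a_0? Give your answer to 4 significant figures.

P ≈ 0.1226

|ψ|² is the probability density, so P = ∫_{0}^{1.3a_0} |ψ|² dx.
The normalization integral ∫|ψ|²dx over the whole domain equals 3·a_0^5/4·A², and A² cancels in the ratio.
Substituting u = x/a_0, A² and the length scale cancel in the ratio: P = ∫_{0}^{1.3} u^4·e^(-2·u) du / ∫_{0}^{∞} u^4·e^(-2·u) du.
Using ∫ u^4·e^(-2·u) du = -(u^4/2 + u^3 + 3·u^2/2 + 3·u/2 + 3/4)·e^(-2·u), the numerator is ≈ 0.0919324 and the denominator is 3/4.
The result is P = 0.12258.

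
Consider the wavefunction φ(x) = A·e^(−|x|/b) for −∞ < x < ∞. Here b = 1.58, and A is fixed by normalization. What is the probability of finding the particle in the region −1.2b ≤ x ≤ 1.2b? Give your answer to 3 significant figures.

P ≈ 0.909

The probability is P = ∫ |φ|² dx over [−1.2b, 1.2b].
Since A² = 1/(b), this is the region integral divided by the full normalization integral.
Both integrals are even about x = 0, so only the x ≥ 0 halves are needed (the factors of 2 cancel). Let u = x/b; then A² and the length scale cancel, so P = ∫_{0}^{1.2} e^(-2·u) du ÷ ∫_{0}^{∞} e^(-2·u) du.
An antiderivative of e^(-2·u) is -e^(-2·u)/2; evaluating from 0 to 1.2 gives 1/2 - e^(-12/5)/2, while the full integral is 1/2.
The result is P = 0.9093.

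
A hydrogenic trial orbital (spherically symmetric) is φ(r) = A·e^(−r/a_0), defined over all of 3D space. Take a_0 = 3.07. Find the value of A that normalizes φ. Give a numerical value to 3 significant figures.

A ≈ 0.105

Require ∫ |φ|² 4πr² dr = 1 over the whole domain.
(Spherical symmetry: dV = 4πr² dr.)
The integral (without the A² prefactor) comes out to π·a_0^3.
Setting this equal to 1 gives A² = 1/(π·a_0^3).
Plugging in a_0 = 3.07 yields A = 0.1049.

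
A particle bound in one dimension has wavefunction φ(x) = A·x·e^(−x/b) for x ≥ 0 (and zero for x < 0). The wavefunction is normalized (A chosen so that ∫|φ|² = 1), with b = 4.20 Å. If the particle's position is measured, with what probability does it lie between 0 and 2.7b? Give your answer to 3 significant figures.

P ≈ 0.905

P = ∫_{0}^{2.7b} |φ(x)|² dx.
With A² fixed by ∫|φ|² = 1, i.e. A² = (b^3/4)^(−1), substitute and integrate.
Let u = x/b; then A² and the length scale cancel, so P = ∫_{0}^{2.7} u^2·e^(-2·u) du ÷ ∫_{0}^{∞} u^2·e^(-2·u) du.
Using ∫ u^2·e^(-2·u) du = -(2·u^2 + 2·u + 1)·e^(-2·u)/4, the numerator is 1/4 - 1049·e^(-27/5)/200 and the denominator is 1/4.
Evaluating gives P = 0.9052.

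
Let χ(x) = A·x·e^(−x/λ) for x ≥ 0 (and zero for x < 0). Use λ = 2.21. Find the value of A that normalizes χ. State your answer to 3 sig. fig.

Normalization requires ∫|χ|² dx = 1, integrated from 0 to ∞.
Recall ∫₀^∞ x^m e^(−x/β) dx = m!·β^(m+1), ∫|χ|² dx = A²·(λ^3/4).
Hence A² = 1/[λ^3/4].
With λ = 2.21: A² = 0.3706 and A = 0.6088.

A ≈ 0.609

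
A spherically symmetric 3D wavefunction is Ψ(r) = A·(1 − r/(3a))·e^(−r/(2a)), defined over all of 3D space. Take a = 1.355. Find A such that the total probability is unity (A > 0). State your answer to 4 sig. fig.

We need A² ∫|f|² 4πr² dr = 1, taking the integral from 0 to ∞.
In 3D with spherical symmetry the volume element is 4πr² dr.
Using ∫₀^∞ rⁿ e^(−αr) dr = n!/αⁿ⁺¹, the integral (without the A² prefactor) comes out to 8·π·a^3/3.
Setting this equal to 1 gives A² = 1/(8·π·a^3/3).
Substituting a = 1.355 gives A² = 0.047980, so A = 0.21904.

A ≈ 0.2190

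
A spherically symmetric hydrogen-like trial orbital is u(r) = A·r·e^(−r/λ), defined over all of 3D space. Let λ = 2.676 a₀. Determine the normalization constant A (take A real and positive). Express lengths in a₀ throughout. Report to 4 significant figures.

The normalization condition is ∫|u|² 4πr² dr = 1 from 0 to ∞.
(Spherical symmetry: dV = 4πr² dr.)
Using ∫₀^∞ rⁿ e^(−αr) dr = n!/αⁿ⁺¹, ∫|u|² 4πr² dr = A²·(3·π·λ^5).
So A² = (3·π·λ^5)^(−1).
Plugging in λ = 2.676 yields A = 0.027807.

A ≈ 0.02781 a₀^(-5/2)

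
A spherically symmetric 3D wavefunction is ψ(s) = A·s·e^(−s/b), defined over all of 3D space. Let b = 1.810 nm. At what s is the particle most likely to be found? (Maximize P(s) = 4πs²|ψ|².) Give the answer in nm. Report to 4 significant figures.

Set d/ds [P(s) = 4πs²|ψ|²] = 0 and solve for s > 0.
Solving yields s = 2·b.
With b = 1.810, the most probable radial distance is 3.6200 nm.

s ≈ 3.620 nm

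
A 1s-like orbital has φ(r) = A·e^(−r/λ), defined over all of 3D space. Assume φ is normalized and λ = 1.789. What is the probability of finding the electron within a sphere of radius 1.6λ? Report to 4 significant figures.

P ≈ 0.6201

With dV = 4πr²dr, the probability is ∫|φ|² dV over r ≤ 1.6λ.
The full normalization integral is A²·[π·λ^3] = 1, fixing A².
In terms of u = r/λ (A², 4π and the length scale all cancel between numerator and denominator), P = [∫_{0}^{1.6} u^2·e^(-2·u) du] / [∫_{0}^{∞} u^2·e^(-2·u) du].
An antiderivative of u^2·e^(-2·u) is -(2·u^2 + 2·u + 1)·e^(-2·u)/4; evaluating from 0 to 1.6 gives 1/4 - 233·e^(-16/5)/100, while the full integral is 1/4.
This evaluates to P = 0.62010.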